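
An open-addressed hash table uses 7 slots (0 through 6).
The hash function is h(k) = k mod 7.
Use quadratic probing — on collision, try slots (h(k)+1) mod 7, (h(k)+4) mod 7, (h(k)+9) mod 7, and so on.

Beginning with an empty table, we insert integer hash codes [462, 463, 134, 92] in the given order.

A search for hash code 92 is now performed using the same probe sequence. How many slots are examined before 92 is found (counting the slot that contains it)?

462: h=0 => slot 0
463: h=1 => slot 1
134: h=1, probe 1,2 => slot 2
92: h=1, probe 1,2,5 => slot 5
Table: [462, 463, 134, _, _, 92, _]
Lookup 92: h=1, probe 1,2,5 → found at 5.

3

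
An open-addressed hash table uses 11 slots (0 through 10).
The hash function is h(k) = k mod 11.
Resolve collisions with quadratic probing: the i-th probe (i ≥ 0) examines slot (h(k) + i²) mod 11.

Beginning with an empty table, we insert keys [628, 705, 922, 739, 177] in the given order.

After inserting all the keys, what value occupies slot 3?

739

628 hashes to 1; slot 1 is free → place at 1.
705 hashes to 1; 1 taken → place at 2.
922 hashes to 9; slot 9 is free → place at 9.
739 hashes to 2; 2 taken → place at 3.
177 hashes to 1; 1,2 taken → place at 5.
Table: [-, 628, 705, 739, -, 177, -, -, -, 922, -]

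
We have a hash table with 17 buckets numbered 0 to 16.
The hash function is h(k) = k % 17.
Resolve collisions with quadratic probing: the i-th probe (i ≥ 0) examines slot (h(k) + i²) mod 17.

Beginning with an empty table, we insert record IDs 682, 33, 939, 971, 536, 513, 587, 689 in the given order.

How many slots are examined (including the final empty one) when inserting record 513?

682: h=2 => slot 2
33: h=16 => slot 16
939: h=4 => slot 4
971: h=2, probe 2,3 => slot 3
536: h=9 => slot 9
513: h=3, probe 3,4,7 => slot 7
587: h=9, probe 9,10 => slot 10
689: h=9, probe 9,10,13 => slot 13
Table: [., ., 682, 971, 939, ., ., 513, ., 536, 587, ., ., 689, ., ., 33]

3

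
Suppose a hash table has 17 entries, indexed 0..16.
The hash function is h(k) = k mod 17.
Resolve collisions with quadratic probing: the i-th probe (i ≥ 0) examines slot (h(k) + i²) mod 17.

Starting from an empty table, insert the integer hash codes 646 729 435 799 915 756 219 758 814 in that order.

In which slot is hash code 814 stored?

Insert 646: h=0, slot 0 empty -> index 0.
Insert 729: h=15, slot 15 empty -> index 15.
Insert 435: h=10, slot 10 empty -> index 10.
Insert 799: h=0, slot 0 occupied -> index 1.
Insert 915: h=14, slot 14 empty -> index 14.
Insert 756: h=8, slot 8 empty -> index 8.
Insert 219: h=15, slot 15 occupied -> index 16.
Insert 758: h=10, slot 10 occupied -> index 11.
Insert 814: h=15, slots 15,16 occupied -> index 2.
Table: [646, 799, 814, -, -, -, -, -, 756, -, 435, 758, -, -, 915, 729, 219]

2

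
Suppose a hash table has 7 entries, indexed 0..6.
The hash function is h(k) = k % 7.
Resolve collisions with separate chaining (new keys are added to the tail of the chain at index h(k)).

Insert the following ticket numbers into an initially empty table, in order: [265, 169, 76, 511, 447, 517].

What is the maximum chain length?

4

265 → bucket 6
169 → bucket 1
76 → bucket 6 (collision)
511 → bucket 0
447 → bucket 6 (collision)
517 → bucket 6 (collision)
Final buckets:
0: 511
1: 169
2: .
3: .
4: .
5: .
6: 265 -> 76 -> 447 -> 517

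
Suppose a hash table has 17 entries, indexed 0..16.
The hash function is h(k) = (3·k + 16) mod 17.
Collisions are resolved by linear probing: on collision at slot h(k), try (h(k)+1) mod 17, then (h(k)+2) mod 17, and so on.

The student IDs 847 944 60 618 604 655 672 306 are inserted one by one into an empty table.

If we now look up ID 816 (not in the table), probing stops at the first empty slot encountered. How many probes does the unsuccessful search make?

847 hashes to 7; slot 7 is free => place at 7.
944 hashes to 9; slot 9 is free => place at 9.
60 hashes to 9; 9 taken => place at 10.
618 hashes to 0; slot 0 is free => place at 0.
604 hashes to 9; 9,10 taken => place at 11.
655 hashes to 9; 9,10,11 taken => place at 12.
672 hashes to 9; 9,10,11,12 taken => place at 13.
306 hashes to 16; slot 16 is free => place at 16.
Table: [618, -, -, -, -, -, -, 847, -, 944, 60, 604, 655, 672, -, -, 306]
Lookup 816: h=16, probe 16,0,1 → slot 1 empty, not found.

3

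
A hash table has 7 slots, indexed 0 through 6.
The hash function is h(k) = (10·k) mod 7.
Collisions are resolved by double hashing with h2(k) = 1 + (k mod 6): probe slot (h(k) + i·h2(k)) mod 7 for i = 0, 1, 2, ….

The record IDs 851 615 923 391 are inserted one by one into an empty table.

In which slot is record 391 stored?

851: h=5 -> slot 5
615: h=4 -> slot 4
923: h=4, h2=6, probe 4,3 -> slot 3
391: h=4, h2=2, probe 4,6 -> slot 6
Table: [_, _, _, 923, 615, 851, 391]

6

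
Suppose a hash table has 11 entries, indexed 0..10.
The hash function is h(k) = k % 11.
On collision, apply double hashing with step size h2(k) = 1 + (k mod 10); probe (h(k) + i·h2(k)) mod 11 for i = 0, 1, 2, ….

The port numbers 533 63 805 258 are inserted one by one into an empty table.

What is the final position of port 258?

3

533: h=5 → slot 5
63: h=8 → slot 8
805: h=2 → slot 2
258: h=5, h2=9, probe 5,3 → slot 3
Table: [., ., 805, 258, ., 533, ., ., 63, ., .]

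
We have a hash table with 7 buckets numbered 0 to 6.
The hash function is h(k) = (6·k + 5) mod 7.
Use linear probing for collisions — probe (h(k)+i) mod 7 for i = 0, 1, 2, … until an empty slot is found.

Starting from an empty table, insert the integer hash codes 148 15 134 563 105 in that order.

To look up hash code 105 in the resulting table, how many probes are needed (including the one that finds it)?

3

Insert 148: h=4, slot 4 empty => index 4.
Insert 15: h=4, slot 4 occupied => index 5.
Insert 134: h=4, slots 4,5 occupied => index 6.
Insert 563: h=2, slot 2 empty => index 2.
Insert 105: h=5, slots 5,6 occupied => index 0.
Table: [105, ∅, 563, ∅, 148, 15, 134]
Lookup 105: h=5, probe 5,6,0 → found at 0.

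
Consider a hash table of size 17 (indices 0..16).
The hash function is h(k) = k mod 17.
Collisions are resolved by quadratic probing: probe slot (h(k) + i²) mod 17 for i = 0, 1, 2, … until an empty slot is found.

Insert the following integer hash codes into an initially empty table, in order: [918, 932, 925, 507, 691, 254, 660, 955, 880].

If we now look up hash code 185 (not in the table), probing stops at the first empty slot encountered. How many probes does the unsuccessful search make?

918: h=0 -> slot 0
932: h=14 -> slot 14
925: h=7 -> slot 7
507: h=14, probe 14,15 -> slot 15
691: h=11 -> slot 11
254: h=16 -> slot 16
660: h=14, probe 14,15,1 -> slot 1
955: h=3 -> slot 3
880: h=13 -> slot 13
Table: [918, 660, _, 955, _, _, _, 925, _, _, _, 691, _, 880, 932, 507, 254]
Lookup 185: h=15, probe 15,16,2 → slot 2 empty, not found.

3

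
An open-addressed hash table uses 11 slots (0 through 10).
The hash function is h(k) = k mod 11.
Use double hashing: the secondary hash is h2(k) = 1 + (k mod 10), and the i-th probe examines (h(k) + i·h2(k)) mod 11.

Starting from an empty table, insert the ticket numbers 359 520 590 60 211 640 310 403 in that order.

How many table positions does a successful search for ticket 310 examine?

5

359 hashes to 7; slot 7 is free → place at 7.
520 hashes to 3; slot 3 is free → place at 3.
590 hashes to 7, h2=1; 7 taken → place at 8.
60 hashes to 5; slot 5 is free → place at 5.
211 hashes to 2; slot 2 is free → place at 2.
640 hashes to 2, h2=1; 2,3 taken → place at 4.
310 hashes to 2, h2=1; 2,3,4,5 taken → place at 6.
403 hashes to 7, h2=4; 7 taken → place at 0.
Table: [403, _, 211, 520, 640, 60, 310, 359, 590, _, _]
Lookup 310: h=2, h2=1, probe 2,3,4,5,6 → found at 6.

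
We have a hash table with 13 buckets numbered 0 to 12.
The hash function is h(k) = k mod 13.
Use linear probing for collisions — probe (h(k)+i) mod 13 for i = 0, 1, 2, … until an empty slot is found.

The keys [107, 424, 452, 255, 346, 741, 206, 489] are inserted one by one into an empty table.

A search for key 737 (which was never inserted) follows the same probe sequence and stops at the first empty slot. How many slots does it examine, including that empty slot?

107: h=3 => slot 3
424: h=8 => slot 8
452: h=10 => slot 10
255: h=8, probe 8,9 => slot 9
346: h=8, probe 8,9,10,11 => slot 11
741: h=0 => slot 0
206: h=11, probe 11,12 => slot 12
489: h=8, probe 8,9,10,11,12,0,1 => slot 1
Table: [741, 489, _, 107, _, _, _, _, 424, 255, 452, 346, 206]
Lookup 737: h=9, probe 9,10,11,12,0,1,2 → slot 2 empty, not found.

7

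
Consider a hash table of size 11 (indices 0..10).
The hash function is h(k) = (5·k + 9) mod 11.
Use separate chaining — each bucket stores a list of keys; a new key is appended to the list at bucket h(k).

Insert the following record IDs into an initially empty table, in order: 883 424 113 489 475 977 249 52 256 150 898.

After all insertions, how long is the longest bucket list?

Insert 883: h=2, bucket 2 empty -> new chain.
Insert 424: h=6, bucket 6 empty -> new chain.
Insert 113: h=2, bucket 2 nonempty -> append to chain.
Insert 489: h=1, bucket 1 empty -> new chain.
Insert 475: h=8, bucket 8 empty -> new chain.
Insert 977: h=10, bucket 10 empty -> new chain.
Insert 249: h=0, bucket 0 empty -> new chain.
Insert 52: h=5, bucket 5 empty -> new chain.
Insert 256: h=2, bucket 2 nonempty -> append to chain.
Insert 150: h=0, bucket 0 nonempty -> append to chain.
Insert 898: h=0, bucket 0 nonempty -> append to chain.
Final buckets:
0: 249 -> 150 -> 898
1: 489
2: 883 -> 113 -> 256
3: —
4: —
5: 52
6: 424
7: —
8: 475
9: —
10: 977

3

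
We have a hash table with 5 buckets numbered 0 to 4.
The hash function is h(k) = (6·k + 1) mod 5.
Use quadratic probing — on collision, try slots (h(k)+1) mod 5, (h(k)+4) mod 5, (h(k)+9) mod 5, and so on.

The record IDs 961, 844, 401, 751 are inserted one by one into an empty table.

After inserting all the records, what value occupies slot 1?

751

961 hashes to 2; slot 2 is free -> place at 2.
844 hashes to 0; slot 0 is free -> place at 0.
401 hashes to 2; 2 taken -> place at 3.
751 hashes to 2; 2,3 taken -> place at 1.
Table: [844, 751, 961, 401, .]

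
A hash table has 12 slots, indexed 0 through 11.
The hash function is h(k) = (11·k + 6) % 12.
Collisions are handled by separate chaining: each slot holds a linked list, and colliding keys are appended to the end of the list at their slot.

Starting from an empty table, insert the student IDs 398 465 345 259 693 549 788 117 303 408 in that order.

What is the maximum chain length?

5

Insert 398: h=4, bucket 4 empty -> new chain.
Insert 465: h=9, bucket 9 empty -> new chain.
Insert 345: h=9, bucket 9 nonempty -> append to chain.
Insert 259: h=11, bucket 11 empty -> new chain.
Insert 693: h=9, bucket 9 nonempty -> append to chain.
Insert 549: h=9, bucket 9 nonempty -> append to chain.
Insert 788: h=10, bucket 10 empty -> new chain.
Insert 117: h=9, bucket 9 nonempty -> append to chain.
Insert 303: h=3, bucket 3 empty -> new chain.
Insert 408: h=6, bucket 6 empty -> new chain.
Final buckets:
0: -
1: -
2: -
3: 303
4: 398
5: -
6: 408
7: -
8: -
9: 465 -> 345 -> 693 -> 549 -> 117
10: 788
11: 259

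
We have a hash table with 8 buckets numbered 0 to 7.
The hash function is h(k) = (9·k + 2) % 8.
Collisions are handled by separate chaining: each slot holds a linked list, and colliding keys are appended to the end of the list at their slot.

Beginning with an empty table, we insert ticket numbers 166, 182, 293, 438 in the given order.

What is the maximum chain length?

Insert 166: h=0, bucket 0 empty → new chain.
Insert 182: h=0, bucket 0 nonempty → append to chain.
Insert 293: h=7, bucket 7 empty → new chain.
Insert 438: h=0, bucket 0 nonempty → append to chain.
Final buckets:
0: 166 -> 182 -> 438
1: -
2: -
3: -
4: -
5: -
6: -
7: 293

3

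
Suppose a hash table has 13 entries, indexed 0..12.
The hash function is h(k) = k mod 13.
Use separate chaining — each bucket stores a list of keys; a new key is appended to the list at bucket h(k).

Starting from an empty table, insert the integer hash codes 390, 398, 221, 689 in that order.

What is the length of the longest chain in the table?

Insert 390: h=0, bucket 0 empty → new chain.
Insert 398: h=8, bucket 8 empty → new chain.
Insert 221: h=0, bucket 0 nonempty → append to chain.
Insert 689: h=0, bucket 0 nonempty → append to chain.
Final buckets:
0: 390 -> 221 -> 689
1: -
2: -
3: -
4: -
5: -
6: -
7: -
8: 398
9: -
10: -
11: -
12: -

3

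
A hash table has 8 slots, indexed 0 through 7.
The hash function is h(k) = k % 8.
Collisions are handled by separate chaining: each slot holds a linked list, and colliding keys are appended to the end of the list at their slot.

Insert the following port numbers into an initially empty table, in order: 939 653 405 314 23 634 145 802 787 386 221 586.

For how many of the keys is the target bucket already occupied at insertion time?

Insert 939: h=3, bucket 3 empty -> new chain.
Insert 653: h=5, bucket 5 empty -> new chain.
Insert 405: h=5, bucket 5 nonempty -> append to chain.
Insert 314: h=2, bucket 2 empty -> new chain.
Insert 23: h=7, bucket 7 empty -> new chain.
Insert 634: h=2, bucket 2 nonempty -> append to chain.
Insert 145: h=1, bucket 1 empty -> new chain.
Insert 802: h=2, bucket 2 nonempty -> append to chain.
Insert 787: h=3, bucket 3 nonempty -> append to chain.
Insert 386: h=2, bucket 2 nonempty -> append to chain.
Insert 221: h=5, bucket 5 nonempty -> append to chain.
Insert 586: h=2, bucket 2 nonempty -> append to chain.
Final buckets:
0: -
1: 145
2: 314 -> 634 -> 802 -> 386 -> 586
3: 939 -> 787
4: -
5: 653 -> 405 -> 221
6: -
7: 23

7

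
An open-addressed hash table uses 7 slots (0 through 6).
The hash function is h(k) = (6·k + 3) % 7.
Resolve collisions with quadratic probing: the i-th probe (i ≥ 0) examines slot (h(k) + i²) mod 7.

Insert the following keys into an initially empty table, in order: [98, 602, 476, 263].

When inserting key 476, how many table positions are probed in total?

3

98: h=3 → slot 3
602: h=3, probe 3,4 → slot 4
476: h=3, probe 3,4,0 → slot 0
263: h=6 → slot 6
Table: [476, —, —, 98, 602, —, 263]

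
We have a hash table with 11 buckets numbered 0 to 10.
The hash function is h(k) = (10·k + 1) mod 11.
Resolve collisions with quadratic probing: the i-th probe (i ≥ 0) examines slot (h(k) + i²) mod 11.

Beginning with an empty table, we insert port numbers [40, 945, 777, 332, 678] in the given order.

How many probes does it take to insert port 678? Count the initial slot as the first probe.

3

40: h=5 → slot 5
945: h=2 → slot 2
777: h=5, probe 5,6 → slot 6
332: h=10 → slot 10
678: h=5, probe 5,6,9 → slot 9
Table: [_, _, 945, _, _, 40, 777, _, _, 678, 332]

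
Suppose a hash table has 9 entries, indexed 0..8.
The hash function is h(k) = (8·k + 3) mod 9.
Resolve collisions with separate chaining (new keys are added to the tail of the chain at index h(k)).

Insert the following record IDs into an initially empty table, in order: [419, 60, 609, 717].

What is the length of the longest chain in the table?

419 → bucket 7
60 → bucket 6
609 → bucket 6 (collision)
717 → bucket 6 (collision)
Final buckets:
0: —
1: —
2: —
3: —
4: —
5: —
6: 60 -> 609 -> 717
7: 419
8: —

3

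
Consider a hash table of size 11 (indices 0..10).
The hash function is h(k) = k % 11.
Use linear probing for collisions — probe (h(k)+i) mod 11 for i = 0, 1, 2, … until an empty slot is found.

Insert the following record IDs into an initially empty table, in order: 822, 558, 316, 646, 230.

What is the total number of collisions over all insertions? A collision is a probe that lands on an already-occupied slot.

Insert 822: h=8, slot 8 empty → index 8.
Insert 558: h=8, slot 8 occupied → index 9.
Insert 316: h=8, slots 8,9 occupied → index 10.
Insert 646: h=8, slots 8,9,10 occupied → index 0.
Insert 230: h=10, slots 10,0 occupied → index 1.
Table: [646, 230, _, _, _, _, _, _, 822, 558, 316]

8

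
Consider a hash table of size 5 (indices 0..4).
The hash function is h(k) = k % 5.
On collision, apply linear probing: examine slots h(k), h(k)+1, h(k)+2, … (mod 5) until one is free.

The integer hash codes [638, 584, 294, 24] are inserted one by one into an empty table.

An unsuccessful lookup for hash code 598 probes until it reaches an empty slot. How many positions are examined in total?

5

638 hashes to 3; slot 3 is free => place at 3.
584 hashes to 4; slot 4 is free => place at 4.
294 hashes to 4; 4 taken => place at 0.
24 hashes to 4; 4,0 taken => place at 1.
Table: [294, 24, ∅, 638, 584]
Lookup 598: h=3, probe 3,4,0,1,2 → slot 2 empty, not found.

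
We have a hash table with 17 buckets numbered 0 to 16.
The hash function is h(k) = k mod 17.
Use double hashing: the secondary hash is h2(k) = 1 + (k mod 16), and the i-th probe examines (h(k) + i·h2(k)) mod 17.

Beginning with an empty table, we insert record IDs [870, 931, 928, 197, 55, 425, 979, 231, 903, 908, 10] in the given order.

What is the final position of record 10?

15

870 hashes to 3; slot 3 is free => place at 3.
931 hashes to 13; slot 13 is free => place at 13.
928 hashes to 10; slot 10 is free => place at 10.
197 hashes to 10, h2=6; 10 taken => place at 16.
55 hashes to 4; slot 4 is free => place at 4.
425 hashes to 0; slot 0 is free => place at 0.
979 hashes to 10, h2=4; 10 taken => place at 14.
231 hashes to 10, h2=8; 10 taken => place at 1.
903 hashes to 2; slot 2 is free => place at 2.
908 hashes to 7; slot 7 is free => place at 7.
10 hashes to 10, h2=11; 10,4 taken => place at 15.
Table: [425, 231, 903, 870, 55, —, —, 908, —, —, 928, —, —, 931, 979, 10, 197]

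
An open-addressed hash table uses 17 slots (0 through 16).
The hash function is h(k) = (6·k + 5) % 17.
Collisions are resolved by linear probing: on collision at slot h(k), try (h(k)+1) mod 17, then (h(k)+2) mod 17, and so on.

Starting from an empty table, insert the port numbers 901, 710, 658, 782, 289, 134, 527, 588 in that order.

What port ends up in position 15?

710

901 hashes to 5; slot 5 is free -> place at 5.
710 hashes to 15; slot 15 is free -> place at 15.
658 hashes to 9; slot 9 is free -> place at 9.
782 hashes to 5; 5 taken -> place at 6.
289 hashes to 5; 5,6 taken -> place at 7.
134 hashes to 10; slot 10 is free -> place at 10.
527 hashes to 5; 5,6,7 taken -> place at 8.
588 hashes to 14; slot 14 is free -> place at 14.
Table: [-, -, -, -, -, 901, 782, 289, 527, 658, 134, -, -, -, 588, 710, -]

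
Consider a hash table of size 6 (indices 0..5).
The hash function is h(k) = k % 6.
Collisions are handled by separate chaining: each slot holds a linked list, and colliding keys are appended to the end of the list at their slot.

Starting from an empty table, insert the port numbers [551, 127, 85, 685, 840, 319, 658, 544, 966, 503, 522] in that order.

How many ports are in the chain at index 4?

551 → bucket 5
127 → bucket 1
85 → bucket 1 (collision)
685 → bucket 1 (collision)
840 → bucket 0
319 → bucket 1 (collision)
658 → bucket 4
544 → bucket 4 (collision)
966 → bucket 0 (collision)
503 → bucket 5 (collision)
522 → bucket 0 (collision)
Final buckets:
0: 840 -> 966 -> 522
1: 127 -> 85 -> 685 -> 319
2: —
3: —
4: 658 -> 544
5: 551 -> 503

2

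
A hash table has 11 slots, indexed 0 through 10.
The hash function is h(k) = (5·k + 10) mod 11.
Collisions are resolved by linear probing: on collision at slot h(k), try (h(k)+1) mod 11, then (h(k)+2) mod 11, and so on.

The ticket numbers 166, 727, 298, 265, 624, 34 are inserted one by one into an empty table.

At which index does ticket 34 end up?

9

Insert 166: h=4, slot 4 empty -> index 4.
Insert 727: h=4, slot 4 occupied -> index 5.
Insert 298: h=4, slots 4,5 occupied -> index 6.
Insert 265: h=4, slots 4,5,6 occupied -> index 7.
Insert 624: h=6, slots 6,7 occupied -> index 8.
Insert 34: h=4, slots 4,5,6,7,8 occupied -> index 9.
Table: [—, —, —, —, 166, 727, 298, 265, 624, 34, —]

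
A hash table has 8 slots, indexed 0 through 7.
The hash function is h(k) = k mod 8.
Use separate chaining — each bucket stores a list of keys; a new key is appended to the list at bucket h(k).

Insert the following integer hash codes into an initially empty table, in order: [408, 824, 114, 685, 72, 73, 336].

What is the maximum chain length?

Insert 408: h=0, bucket 0 empty -> new chain.
Insert 824: h=0, bucket 0 nonempty -> append to chain.
Insert 114: h=2, bucket 2 empty -> new chain.
Insert 685: h=5, bucket 5 empty -> new chain.
Insert 72: h=0, bucket 0 nonempty -> append to chain.
Insert 73: h=1, bucket 1 empty -> new chain.
Insert 336: h=0, bucket 0 nonempty -> append to chain.
Final buckets:
0: 408 -> 824 -> 72 -> 336
1: 73
2: 114
3: _
4: _
5: 685
6: _
7: _

4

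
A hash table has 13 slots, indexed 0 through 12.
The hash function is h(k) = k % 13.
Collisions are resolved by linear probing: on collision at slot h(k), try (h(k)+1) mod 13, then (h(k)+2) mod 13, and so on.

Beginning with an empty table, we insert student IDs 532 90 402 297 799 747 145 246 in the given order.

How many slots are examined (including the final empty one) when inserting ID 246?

532 hashes to 12; slot 12 is free => place at 12.
90 hashes to 12; 12 taken => place at 0.
402 hashes to 12; 12,0 taken => place at 1.
297 hashes to 11; slot 11 is free => place at 11.
799 hashes to 6; slot 6 is free => place at 6.
747 hashes to 6; 6 taken => place at 7.
145 hashes to 2; slot 2 is free => place at 2.
246 hashes to 12; 12,0,1,2 taken => place at 3.
Table: [90, 402, 145, 246, -, -, 799, 747, -, -, -, 297, 532]

5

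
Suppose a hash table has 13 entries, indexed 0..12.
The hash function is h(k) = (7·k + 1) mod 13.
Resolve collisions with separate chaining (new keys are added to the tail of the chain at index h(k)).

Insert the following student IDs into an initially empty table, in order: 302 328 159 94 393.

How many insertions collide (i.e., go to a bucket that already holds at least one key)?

4

Insert 302: h=9, bucket 9 empty → new chain.
Insert 328: h=9, bucket 9 nonempty → append to chain.
Insert 159: h=9, bucket 9 nonempty → append to chain.
Insert 94: h=9, bucket 9 nonempty → append to chain.
Insert 393: h=9, bucket 9 nonempty → append to chain.
Final buckets:
0: _
1: _
2: _
3: _
4: _
5: _
6: _
7: _
8: _
9: 302 -> 328 -> 159 -> 94 -> 393
10: _
11: _
12: _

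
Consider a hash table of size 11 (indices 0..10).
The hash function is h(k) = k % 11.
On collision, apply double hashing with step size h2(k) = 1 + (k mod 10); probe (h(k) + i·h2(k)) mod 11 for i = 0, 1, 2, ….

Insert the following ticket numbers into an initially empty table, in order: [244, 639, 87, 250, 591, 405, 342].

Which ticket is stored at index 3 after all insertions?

591

244 hashes to 2; slot 2 is free => place at 2.
639 hashes to 1; slot 1 is free => place at 1.
87 hashes to 10; slot 10 is free => place at 10.
250 hashes to 8; slot 8 is free => place at 8.
591 hashes to 8, h2=2; 8,10,1 taken => place at 3.
405 hashes to 9; slot 9 is free => place at 9.
342 hashes to 1, h2=3; 1 taken => place at 4.
Table: [., 639, 244, 591, 342, ., ., ., 250, 405, 87]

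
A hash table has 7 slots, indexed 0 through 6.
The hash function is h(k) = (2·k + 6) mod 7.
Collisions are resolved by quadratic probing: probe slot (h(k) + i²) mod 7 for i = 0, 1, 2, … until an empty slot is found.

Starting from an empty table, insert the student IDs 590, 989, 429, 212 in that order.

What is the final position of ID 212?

5

590: h=3 -> slot 3
989: h=3, probe 3,4 -> slot 4
429: h=3, probe 3,4,0 -> slot 0
212: h=3, probe 3,4,0,5 -> slot 5
Table: [429, ., ., 590, 989, 212, .]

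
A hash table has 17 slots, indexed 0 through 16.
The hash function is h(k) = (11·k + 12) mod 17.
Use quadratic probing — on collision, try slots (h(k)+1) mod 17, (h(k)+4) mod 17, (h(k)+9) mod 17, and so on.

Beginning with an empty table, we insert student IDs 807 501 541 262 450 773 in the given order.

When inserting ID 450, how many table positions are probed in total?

807: h=15 -> slot 15
501: h=15, probe 15,16 -> slot 16
541: h=13 -> slot 13
262: h=4 -> slot 4
450: h=15, probe 15,16,2 -> slot 2
773: h=15, probe 15,16,2,7 -> slot 7
Table: [—, —, 450, —, 262, —, —, 773, —, —, —, —, —, 541, —, 807, 501]

3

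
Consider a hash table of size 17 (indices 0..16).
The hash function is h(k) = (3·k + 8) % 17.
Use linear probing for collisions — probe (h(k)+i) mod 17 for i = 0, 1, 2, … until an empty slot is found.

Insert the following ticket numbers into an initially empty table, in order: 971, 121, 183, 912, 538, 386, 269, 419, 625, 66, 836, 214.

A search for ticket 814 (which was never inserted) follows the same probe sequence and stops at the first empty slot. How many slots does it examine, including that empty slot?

971: h=14 → slot 14
121: h=14, probe 14,15 → slot 15
183: h=13 → slot 13
912: h=7 → slot 7
538: h=7, probe 7,8 → slot 8
386: h=10 → slot 10
269: h=16 → slot 16
419: h=7, probe 7,8,9 → slot 9
625: h=13, probe 13,14,15,16,0 → slot 0
66: h=2 → slot 2
836: h=0, probe 0,1 → slot 1
214: h=4 → slot 4
Table: [625, 836, 66, ∅, 214, ∅, ∅, 912, 538, 419, 386, ∅, ∅, 183, 971, 121, 269]
Lookup 814: h=2, probe 2,3 → slot 3 empty, not found.

2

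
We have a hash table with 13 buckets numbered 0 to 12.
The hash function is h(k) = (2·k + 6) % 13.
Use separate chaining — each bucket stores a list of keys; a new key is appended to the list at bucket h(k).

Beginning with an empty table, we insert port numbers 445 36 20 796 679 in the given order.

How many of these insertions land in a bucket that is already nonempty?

2

Insert 445: h=12, bucket 12 empty → new chain.
Insert 36: h=0, bucket 0 empty → new chain.
Insert 20: h=7, bucket 7 empty → new chain.
Insert 796: h=12, bucket 12 nonempty → append to chain.
Insert 679: h=12, bucket 12 nonempty → append to chain.
Final buckets:
0: 36
1: -
2: -
3: -
4: -
5: -
6: -
7: 20
8: -
9: -
10: -
11: -
12: 445 -> 796 -> 679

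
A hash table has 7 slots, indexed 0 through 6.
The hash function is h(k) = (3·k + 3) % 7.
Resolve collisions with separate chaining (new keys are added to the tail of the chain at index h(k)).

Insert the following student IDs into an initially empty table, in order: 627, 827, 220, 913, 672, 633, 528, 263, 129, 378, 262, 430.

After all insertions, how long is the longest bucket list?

Insert 627: h=1, bucket 1 empty -> new chain.
Insert 827: h=6, bucket 6 empty -> new chain.
Insert 220: h=5, bucket 5 empty -> new chain.
Insert 913: h=5, bucket 5 nonempty -> append to chain.
Insert 672: h=3, bucket 3 empty -> new chain.
Insert 633: h=5, bucket 5 nonempty -> append to chain.
Insert 528: h=5, bucket 5 nonempty -> append to chain.
Insert 263: h=1, bucket 1 nonempty -> append to chain.
Insert 129: h=5, bucket 5 nonempty -> append to chain.
Insert 378: h=3, bucket 3 nonempty -> append to chain.
Insert 262: h=5, bucket 5 nonempty -> append to chain.
Insert 430: h=5, bucket 5 nonempty -> append to chain.
Final buckets:
0: .
1: 627 -> 263
2: .
3: 672 -> 378
4: .
5: 220 -> 913 -> 633 -> 528 -> 129 -> 262 -> 430
6: 827

7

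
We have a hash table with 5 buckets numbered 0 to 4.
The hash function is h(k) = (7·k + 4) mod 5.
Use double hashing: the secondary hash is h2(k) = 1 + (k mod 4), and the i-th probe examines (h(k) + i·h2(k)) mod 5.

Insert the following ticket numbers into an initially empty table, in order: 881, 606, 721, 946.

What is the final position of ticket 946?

881 hashes to 1; slot 1 is free -> place at 1.
606 hashes to 1, h2=3; 1 taken -> place at 4.
721 hashes to 1, h2=2; 1 taken -> place at 3.
946 hashes to 1, h2=3; 1,4 taken -> place at 2.
Table: [., 881, 946, 721, 606]

2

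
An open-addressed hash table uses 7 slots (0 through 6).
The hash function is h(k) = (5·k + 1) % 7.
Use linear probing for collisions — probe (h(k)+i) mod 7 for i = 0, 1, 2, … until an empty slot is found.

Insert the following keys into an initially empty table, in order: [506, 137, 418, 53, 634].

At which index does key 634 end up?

506: h=4 -> slot 4
137: h=0 -> slot 0
418: h=5 -> slot 5
53: h=0, probe 0,1 -> slot 1
634: h=0, probe 0,1,2 -> slot 2
Table: [137, 53, 634, ., 506, 418, .]

2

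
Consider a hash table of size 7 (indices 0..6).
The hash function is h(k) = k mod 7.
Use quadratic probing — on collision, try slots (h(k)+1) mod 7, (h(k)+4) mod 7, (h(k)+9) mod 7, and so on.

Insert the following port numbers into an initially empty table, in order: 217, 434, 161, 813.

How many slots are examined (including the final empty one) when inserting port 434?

217: h=0 => slot 0
434: h=0, probe 0,1 => slot 1
161: h=0, probe 0,1,4 => slot 4
813: h=1, probe 1,2 => slot 2
Table: [217, 434, 813, -, 161, -, -]

2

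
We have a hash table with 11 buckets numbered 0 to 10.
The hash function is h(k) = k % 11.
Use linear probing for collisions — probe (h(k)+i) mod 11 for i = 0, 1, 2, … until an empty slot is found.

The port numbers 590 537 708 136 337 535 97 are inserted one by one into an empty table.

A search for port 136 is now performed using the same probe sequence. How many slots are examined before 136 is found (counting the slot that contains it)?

Insert 590: h=7, slot 7 empty -> index 7.
Insert 537: h=9, slot 9 empty -> index 9.
Insert 708: h=4, slot 4 empty -> index 4.
Insert 136: h=4, slot 4 occupied -> index 5.
Insert 337: h=7, slot 7 occupied -> index 8.
Insert 535: h=7, slots 7,8,9 occupied -> index 10.
Insert 97: h=9, slots 9,10 occupied -> index 0.
Table: [97, ., ., ., 708, 136, ., 590, 337, 537, 535]
Lookup 136: h=4, probe 4,5 → found at 5.

2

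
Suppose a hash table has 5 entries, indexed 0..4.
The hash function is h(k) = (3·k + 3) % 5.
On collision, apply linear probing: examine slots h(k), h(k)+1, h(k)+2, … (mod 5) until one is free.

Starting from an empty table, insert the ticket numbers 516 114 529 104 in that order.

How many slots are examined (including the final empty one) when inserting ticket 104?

4

Insert 516: h=1, slot 1 empty => index 1.
Insert 114: h=0, slot 0 empty => index 0.
Insert 529: h=0, slots 0,1 occupied => index 2.
Insert 104: h=0, slots 0,1,2 occupied => index 3.
Table: [114, 516, 529, 104, _]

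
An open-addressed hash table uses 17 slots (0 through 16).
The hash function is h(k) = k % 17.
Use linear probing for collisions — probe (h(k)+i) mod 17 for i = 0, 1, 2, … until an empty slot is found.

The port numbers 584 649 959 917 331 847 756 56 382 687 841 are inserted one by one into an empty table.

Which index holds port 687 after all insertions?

584: h=6 → slot 6
649: h=3 → slot 3
959: h=7 → slot 7
917: h=16 → slot 16
331: h=8 → slot 8
847: h=14 → slot 14
756: h=8, probe 8,9 → slot 9
56: h=5 → slot 5
382: h=8, probe 8,9,10 → slot 10
687: h=7, probe 7,8,9,10,11 → slot 11
841: h=8, probe 8,9,10,11,12 → slot 12
Table: [—, —, —, 649, —, 56, 584, 959, 331, 756, 382, 687, 841, —, 847, —, 917]

11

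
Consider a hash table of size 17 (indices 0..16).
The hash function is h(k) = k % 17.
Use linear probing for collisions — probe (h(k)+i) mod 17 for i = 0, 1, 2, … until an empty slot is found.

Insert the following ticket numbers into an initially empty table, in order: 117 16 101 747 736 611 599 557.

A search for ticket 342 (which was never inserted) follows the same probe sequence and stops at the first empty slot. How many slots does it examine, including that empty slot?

2

117: h=15 => slot 15
16: h=16 => slot 16
101: h=16, probe 16,0 => slot 0
747: h=16, probe 16,0,1 => slot 1
736: h=5 => slot 5
611: h=16, probe 16,0,1,2 => slot 2
599: h=4 => slot 4
557: h=13 => slot 13
Table: [101, 747, 611, ∅, 599, 736, ∅, ∅, ∅, ∅, ∅, ∅, ∅, 557, ∅, 117, 16]
Lookup 342: h=2, probe 2,3 → slot 3 empty, not found.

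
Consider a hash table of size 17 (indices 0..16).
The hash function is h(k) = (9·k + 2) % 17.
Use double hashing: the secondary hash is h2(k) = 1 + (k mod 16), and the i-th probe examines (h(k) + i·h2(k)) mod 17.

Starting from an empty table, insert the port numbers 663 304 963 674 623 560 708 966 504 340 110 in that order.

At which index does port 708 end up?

4

663: h=2 → slot 2
304: h=1 → slot 1
963: h=16 → slot 16
674: h=16, h2=3, probe 16,2,5 → slot 5
623: h=16, h2=16, probe 16,15 → slot 15
560: h=10 → slot 10
708: h=16, h2=5, probe 16,4 → slot 4
966: h=9 → slot 9
504: h=16, h2=9, probe 16,8 → slot 8
340: h=2, h2=5, probe 2,7 → slot 7
110: h=6 → slot 6
Table: [—, 304, 663, —, 708, 674, 110, 340, 504, 966, 560, —, —, —, —, 623, 963]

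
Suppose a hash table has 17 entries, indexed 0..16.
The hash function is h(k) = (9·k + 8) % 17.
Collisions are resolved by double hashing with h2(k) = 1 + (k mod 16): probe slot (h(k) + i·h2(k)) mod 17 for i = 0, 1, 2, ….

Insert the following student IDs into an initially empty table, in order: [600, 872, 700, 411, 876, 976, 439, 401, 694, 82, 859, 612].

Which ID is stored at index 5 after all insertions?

600 hashes to 2; slot 2 is free → place at 2.
872 hashes to 2, h2=9; 2 taken → place at 11.
700 hashes to 1; slot 1 is free → place at 1.
411 hashes to 1, h2=12; 1 taken → place at 13.
876 hashes to 4; slot 4 is free → place at 4.
976 hashes to 3; slot 3 is free → place at 3.
439 hashes to 15; slot 15 is free → place at 15.
401 hashes to 13, h2=2; 13,15 taken → place at 0.
694 hashes to 15, h2=7; 15 taken → place at 5.
82 hashes to 15, h2=3; 15,1,4 taken → place at 7.
859 hashes to 4, h2=12; 4 taken → place at 16.
612 hashes to 8; slot 8 is free → place at 8.
Table: [401, 700, 600, 976, 876, 694, ∅, 82, 612, ∅, ∅, 872, ∅, 411, ∅, 439, 859]

694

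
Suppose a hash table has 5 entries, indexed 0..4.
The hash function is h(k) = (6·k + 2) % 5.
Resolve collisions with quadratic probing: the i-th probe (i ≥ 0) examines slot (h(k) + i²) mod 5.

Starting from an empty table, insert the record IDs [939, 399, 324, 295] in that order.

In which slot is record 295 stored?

939: h=1 → slot 1
399: h=1, probe 1,2 → slot 2
324: h=1, probe 1,2,0 → slot 0
295: h=2, probe 2,3 → slot 3
Table: [324, 939, 399, 295, ∅]

3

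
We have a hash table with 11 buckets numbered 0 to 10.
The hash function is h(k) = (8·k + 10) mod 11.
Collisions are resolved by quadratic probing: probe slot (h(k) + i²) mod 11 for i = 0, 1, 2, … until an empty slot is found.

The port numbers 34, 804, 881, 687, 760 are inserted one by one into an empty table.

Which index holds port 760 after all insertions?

5

34: h=7 => slot 7
804: h=7, probe 7,8 => slot 8
881: h=7, probe 7,8,0 => slot 0
687: h=6 => slot 6
760: h=7, probe 7,8,0,5 => slot 5
Table: [881, —, —, —, —, 760, 687, 34, 804, —, —]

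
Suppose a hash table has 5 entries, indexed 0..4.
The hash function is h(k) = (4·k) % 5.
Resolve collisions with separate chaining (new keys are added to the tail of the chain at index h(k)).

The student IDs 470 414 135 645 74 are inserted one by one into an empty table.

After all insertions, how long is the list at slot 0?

470 -> bucket 0
414 -> bucket 1
135 -> bucket 0 (collision)
645 -> bucket 0 (collision)
74 -> bucket 1 (collision)
Final buckets:
0: 470 -> 135 -> 645
1: 414 -> 74
2: —
3: —
4: —

3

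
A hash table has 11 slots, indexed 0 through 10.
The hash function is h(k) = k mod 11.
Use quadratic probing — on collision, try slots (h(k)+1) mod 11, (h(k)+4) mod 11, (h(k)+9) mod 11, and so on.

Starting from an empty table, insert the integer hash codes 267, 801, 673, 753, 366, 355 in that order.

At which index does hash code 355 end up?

7

Insert 267: h=3, slot 3 empty → index 3.
Insert 801: h=9, slot 9 empty → index 9.
Insert 673: h=2, slot 2 empty → index 2.
Insert 753: h=5, slot 5 empty → index 5.
Insert 366: h=3, slot 3 occupied → index 4.
Insert 355: h=3, slots 3,4 occupied → index 7.
Table: [_, _, 673, 267, 366, 753, _, 355, _, 801, _]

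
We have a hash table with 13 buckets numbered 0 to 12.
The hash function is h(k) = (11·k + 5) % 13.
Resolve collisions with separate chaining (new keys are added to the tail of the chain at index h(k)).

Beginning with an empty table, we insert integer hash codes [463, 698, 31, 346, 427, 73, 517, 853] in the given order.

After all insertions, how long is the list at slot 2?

Insert 463: h=2, bucket 2 empty -> new chain.
Insert 698: h=0, bucket 0 empty -> new chain.
Insert 31: h=8, bucket 8 empty -> new chain.
Insert 346: h=2, bucket 2 nonempty -> append to chain.
Insert 427: h=9, bucket 9 empty -> new chain.
Insert 73: h=2, bucket 2 nonempty -> append to chain.
Insert 517: h=11, bucket 11 empty -> new chain.
Insert 853: h=2, bucket 2 nonempty -> append to chain.
Final buckets:
0: 698
1: ∅
2: 463 -> 346 -> 73 -> 853
3: ∅
4: ∅
5: ∅
6: ∅
7: ∅
8: 31
9: 427
10: ∅
11: 517
12: ∅

4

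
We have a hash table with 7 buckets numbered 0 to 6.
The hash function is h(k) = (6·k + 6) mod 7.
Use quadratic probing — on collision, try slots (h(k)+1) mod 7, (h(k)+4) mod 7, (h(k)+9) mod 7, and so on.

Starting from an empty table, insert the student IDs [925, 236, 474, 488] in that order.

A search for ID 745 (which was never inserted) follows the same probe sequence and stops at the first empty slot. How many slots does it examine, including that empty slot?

2

925 hashes to 5; slot 5 is free -> place at 5.
236 hashes to 1; slot 1 is free -> place at 1.
474 hashes to 1; 1 taken -> place at 2.
488 hashes to 1; 1,2,5 taken -> place at 3.
Table: [., 236, 474, 488, ., 925, .]
Lookup 745: h=3, probe 3,4 → slot 4 empty, not found.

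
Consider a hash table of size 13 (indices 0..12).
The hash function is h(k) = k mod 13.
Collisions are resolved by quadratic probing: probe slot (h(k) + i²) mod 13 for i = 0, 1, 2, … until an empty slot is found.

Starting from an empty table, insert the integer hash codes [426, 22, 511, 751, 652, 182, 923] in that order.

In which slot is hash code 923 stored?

426: h=10 -> slot 10
22: h=9 -> slot 9
511: h=4 -> slot 4
751: h=10, probe 10,11 -> slot 11
652: h=2 -> slot 2
182: h=0 -> slot 0
923: h=0, probe 0,1 -> slot 1
Table: [182, 923, 652, _, 511, _, _, _, _, 22, 426, 751, _]

1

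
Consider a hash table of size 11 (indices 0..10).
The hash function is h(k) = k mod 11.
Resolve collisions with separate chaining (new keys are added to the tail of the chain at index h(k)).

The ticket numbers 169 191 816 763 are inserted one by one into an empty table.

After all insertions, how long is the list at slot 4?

169 → bucket 4
191 → bucket 4 (collision)
816 → bucket 2
763 → bucket 4 (collision)
Final buckets:
0: —
1: —
2: 816
3: —
4: 169 -> 191 -> 763
5: —
6: —
7: —
8: —
9: —
10: —

3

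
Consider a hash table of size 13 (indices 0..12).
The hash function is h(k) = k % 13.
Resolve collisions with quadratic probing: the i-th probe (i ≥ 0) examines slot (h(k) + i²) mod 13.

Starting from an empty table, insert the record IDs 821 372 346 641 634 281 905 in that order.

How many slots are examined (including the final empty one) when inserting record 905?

5

821 hashes to 2; slot 2 is free -> place at 2.
372 hashes to 8; slot 8 is free -> place at 8.
346 hashes to 8; 8 taken -> place at 9.
641 hashes to 4; slot 4 is free -> place at 4.
634 hashes to 10; slot 10 is free -> place at 10.
281 hashes to 8; 8,9 taken -> place at 12.
905 hashes to 8; 8,9,12,4 taken -> place at 11.
Table: [_, _, 821, _, 641, _, _, _, 372, 346, 634, 905, 281]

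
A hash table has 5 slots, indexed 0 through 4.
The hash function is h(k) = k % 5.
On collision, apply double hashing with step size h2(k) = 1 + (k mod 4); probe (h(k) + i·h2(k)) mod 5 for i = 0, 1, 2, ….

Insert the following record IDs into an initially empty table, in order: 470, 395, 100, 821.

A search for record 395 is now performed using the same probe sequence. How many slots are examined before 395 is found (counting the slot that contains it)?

2

470 hashes to 0; slot 0 is free → place at 0.
395 hashes to 0, h2=4; 0 taken → place at 4.
100 hashes to 0, h2=1; 0 taken → place at 1.
821 hashes to 1, h2=2; 1 taken → place at 3.
Table: [470, 100, -, 821, 395]
Lookup 395: h=0, h2=4, probe 0,4 → found at 4.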